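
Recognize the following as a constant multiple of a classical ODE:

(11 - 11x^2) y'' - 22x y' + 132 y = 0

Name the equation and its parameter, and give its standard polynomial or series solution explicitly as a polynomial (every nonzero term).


All three coefficients share the factor 11; dividing through by 11 gives  (1 - x^2) y'' - 2x y' + 12 y = 0.
This matches the Legendre equation (1 - x^2) y'' - 2x y' + n(n+1) y = 0 (note the -2x y' term) with n(n+1) = 12, so n = 3; the polynomial solution is P_3(x).
With y = sum_k a_k x^k, matching x^k gives (k+2)(k+1) a_{k+2} = [k(k+1) - n(n+1)] a_k = (k - 3)(k + 4) a_k. The right side vanishes at k = 3, so the series with the parity of 3 terminates at degree 3.
Standard normalization (P_n(1) = 1): leading coefficient (2n)!/(2^n (n!)^2) = 720/(8*36) = 5/2, so a_3 = 5/2. Work downward with a_k = (k+1)(k+2) a_{k+2} / ((k - 3)(k + 4)):
  a_1 = (2)(3)(5/2) / ((1 - 3)(1 + 4)) = 15/(-10) = -3/2
Hence P_3(x) = 5 x^3/2 - 3 x/2.

P_3(x); series = 5 x^3/2 - 3 x/2


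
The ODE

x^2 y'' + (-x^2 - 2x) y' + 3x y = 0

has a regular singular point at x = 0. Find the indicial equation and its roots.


Divide by x^2 to reach normal form y'' + P_1(x) y' + P_2(x) y = 0 with P_1(x) = -1 - 2/x and P_2(x) = 3/x.
x = 0 is a singular point because the y'-coefficient -1 - 2/x has a pole at x = 0 and the y-coefficient 3/x has a pole at x = 0.
It is a regular singular point because x P_1(x) = p(x) = -x - 2 and x^2 P_2(x) = q(x) = 3x are polynomials, hence analytic at x = 0.
p(0) = -2,  q(0) = 0.
Indicial equation: r(r-1) + p(0) r + q(0) = 0, i.e. r^2 + (p(0) - 1) r + q(0) = 0, i.e. r^2 - 3 r = 0.
Discriminant: (-3)^2 - 4(0) = 9, so r = (3 ± 3)/2.
Solving: r_1 = 3, r_2 = 0.

indicial: r^2 - 3 r = 0; roots r_1 = 3, r_2 = 0


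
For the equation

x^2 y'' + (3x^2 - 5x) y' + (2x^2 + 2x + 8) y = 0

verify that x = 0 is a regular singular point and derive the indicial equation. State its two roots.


Divide by x^2 to reach normal form y'' + P_1(x) y' + P_2(x) y = 0 with P_1(x) = 3 - 5/x and P_2(x) = 2 + 2/x + 8/x^2.
x = 0 is a singular point because the y'-coefficient 3 - 5/x has a pole at x = 0 and the y-coefficient 2 + 2/x + 8/x^2 has a pole at x = 0.
It is a regular singular point because x P_1(x) = p(x) = 3x - 5 and x^2 P_2(x) = q(x) = 2x^2 + 2x + 8 are polynomials, hence analytic at x = 0.
p(0) = -5,  q(0) = 8.
Indicial equation: r(r-1) + p(0) r + q(0) = 0, i.e. r^2 + (p(0) - 1) r + q(0) = 0, i.e. r^2 - 6 r + 8 = 0.
Discriminant: (-6)^2 - 4(8) = 4, so r = (6 ± 2)/2.
Solving: r_1 = 4, r_2 = 2.

indicial: r^2 - 6 r + 8 = 0; roots r_1 = 4, r_2 = 2


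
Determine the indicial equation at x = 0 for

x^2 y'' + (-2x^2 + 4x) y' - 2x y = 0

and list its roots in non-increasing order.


Divide by x^2 to reach normal form y'' + P_1(x) y' + P_2(x) y = 0 with P_1(x) = -2 + 4/x and P_2(x) = -2/x.
x = 0 is a singular point because the y'-coefficient -2 + 4/x has a pole at x = 0 and the y-coefficient -2/x has a pole at x = 0.
It is a regular singular point because x P_1(x) = p(x) = 4 - 2x and x^2 P_2(x) = q(x) = -2x are polynomials, hence analytic at x = 0.
p(0) = 4,  q(0) = 0.
Indicial equation: r(r-1) + p(0) r + q(0) = 0, i.e. r^2 + (p(0) - 1) r + q(0) = 0, i.e. r^2 + 3 r = 0.
Discriminant: (3)^2 - 4(0) = 9, so r = (-3 ± 3)/2.
Solving: r_1 = 0, r_2 = -3.

indicial: r^2 + 3 r = 0; roots r_1 = 0, r_2 = -3


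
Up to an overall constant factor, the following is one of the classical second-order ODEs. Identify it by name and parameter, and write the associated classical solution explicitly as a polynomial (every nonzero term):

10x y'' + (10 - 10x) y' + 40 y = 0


All three coefficients share the factor 10; dividing through by 10 gives  x y'' + (1 - x) y' + 4 y = 0.
This matches the Laguerre equation x y'' + (1 - x) y' + n y = 0 with n = 4; the polynomial solution is L_4(x).
With y = sum_k a_k x^k, matching x^k gives (k+1)k a_{k+1} + (k+1) a_{k+1} - k a_k + n a_k = 0, i.e. (k+1)^2 a_{k+1} = (k - n) a_k = (k - 4) a_k. The right side vanishes at k = 4, so the series terminates at degree 4.
Standard normalization L_n(0) = 1 gives a_0 = 1. Work upward with a_{k+1} = (k - 4) a_k / (k+1)^2:
  a_1 = (0 - 4)(1) / 1^2 = -4/1 = -4
  a_2 = (1 - 4)(-4) / 2^2 = 12/4 = 3
  a_3 = (2 - 4)(3) / 3^2 = -6/9 = -2/3
  a_4 = (3 - 4)(-2/3) / 4^2 = (2/3)/16 = 1/24
Hence L_4(x) = x^4/24 - 2 x^3/3 + 3 x^2 - 4 x + 1.

L_4(x); series = x^4/24 - 2 x^3/3 + 3 x^2 - 4 x + 1


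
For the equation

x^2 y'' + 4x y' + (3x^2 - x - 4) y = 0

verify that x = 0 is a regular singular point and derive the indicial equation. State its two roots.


Divide by x^2 to reach normal form y'' + P_1(x) y' + P_2(x) y = 0 with P_1(x) = 4/x and P_2(x) = 3 - 1/x - 4/x^2.
x = 0 is a singular point because the y'-coefficient 4/x has a pole at x = 0 and the y-coefficient 3 - 1/x - 4/x^2 has a pole at x = 0.
It is a regular singular point because x P_1(x) = p(x) = 4 and x^2 P_2(x) = q(x) = 3x^2 - x - 4 are polynomials, hence analytic at x = 0.
p(0) = 4,  q(0) = -4.
Indicial equation: r(r-1) + p(0) r + q(0) = 0, i.e. r^2 + (p(0) - 1) r + q(0) = 0, i.e. r^2 + 3 r - 4 = 0.
Discriminant: (3)^2 - 4(-4) = 25, so r = (-3 ± 5)/2.
Solving: r_1 = 1, r_2 = -4.

indicial: r^2 + 3 r - 4 = 0; roots r_1 = 1, r_2 = -4


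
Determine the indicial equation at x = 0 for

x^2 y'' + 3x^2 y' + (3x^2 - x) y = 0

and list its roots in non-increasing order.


Divide by x^2 to reach normal form y'' + P_1(x) y' + P_2(x) y = 0 with P_1(x) = 3 and P_2(x) = 3 - 1/x.
x = 0 is a singular point because the y-coefficient 3 - 1/x has a pole at x = 0.
It is a regular singular point because x P_1(x) = p(x) = 3x and x^2 P_2(x) = q(x) = 3x^2 - x are polynomials, hence analytic at x = 0.
p(0) = 0,  q(0) = 0.
Indicial equation: r(r-1) + p(0) r + q(0) = 0, i.e. r^2 + (p(0) - 1) r + q(0) = 0, i.e. r^2 - 1 r = 0.
Discriminant: (-1)^2 - 4(0) = 1, so r = (1 ± 1)/2.
Solving: r_1 = 1, r_2 = 0.

indicial: r^2 - 1 r = 0; roots r_1 = 1, r_2 = 0


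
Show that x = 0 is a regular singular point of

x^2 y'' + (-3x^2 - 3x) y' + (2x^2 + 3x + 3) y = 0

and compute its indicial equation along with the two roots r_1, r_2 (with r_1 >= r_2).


Divide by x^2 to reach normal form y'' + P_1(x) y' + P_2(x) y = 0 with P_1(x) = -3 - 3/x and P_2(x) = 2 + 3/x + 3/x^2.
x = 0 is a singular point because the y'-coefficient -3 - 3/x has a pole at x = 0 and the y-coefficient 2 + 3/x + 3/x^2 has a pole at x = 0.
It is a regular singular point because x P_1(x) = p(x) = -3x - 3 and x^2 P_2(x) = q(x) = 2x^2 + 3x + 3 are polynomials, hence analytic at x = 0.
p(0) = -3,  q(0) = 3.
Indicial equation: r(r-1) + p(0) r + q(0) = 0, i.e. r^2 + (p(0) - 1) r + q(0) = 0, i.e. r^2 - 4 r + 3 = 0.
Discriminant: (-4)^2 - 4(3) = 4, so r = (4 ± 2)/2.
Solving: r_1 = 3, r_2 = 1.

indicial: r^2 - 4 r + 3 = 0; roots r_1 = 3, r_2 = 1


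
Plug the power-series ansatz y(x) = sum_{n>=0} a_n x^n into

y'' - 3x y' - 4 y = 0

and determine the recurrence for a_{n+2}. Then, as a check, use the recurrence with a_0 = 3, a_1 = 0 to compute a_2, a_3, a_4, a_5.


Substitute y = sum_n a_n x^n.
y''(x) has coefficient (n+2)(n+1) a_{n+2} at x^n;
-3 x y'(x) has coefficient -3 n a_n at x^n (shift);
-4 y(x) has coefficient -4 a_n at x^n.
Matching x^n: (n+2)(n+1) a_{n+2} + (-3n - 4) a_n = 0.
Thus a_{n+2} = (3n + 4) / ((n+1)(n+2)) * a_n.

Check with a_0 = 3, a_1 = 0 (apply the recurrence for n = 0, 1, 2, 3): a_0 = 3, a_1 = 0, a_2 = 6, a_3 = 0, a_4 = 5, a_5 = 0.

a_(n+2) = (3n + 4) / ((n+1)(n+2)) * a_n; check: a_0 = 3, a_1 = 0, a_2 = 6, a_3 = 0, a_4 = 5, a_5 = 0


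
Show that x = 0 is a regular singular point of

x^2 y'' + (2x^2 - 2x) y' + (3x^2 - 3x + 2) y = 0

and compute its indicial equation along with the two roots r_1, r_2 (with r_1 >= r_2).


Divide by x^2 to reach normal form y'' + P_1(x) y' + P_2(x) y = 0 with P_1(x) = 2 - 2/x and P_2(x) = 3 - 3/x + 2/x^2.
x = 0 is a singular point because the y'-coefficient 2 - 2/x has a pole at x = 0 and the y-coefficient 3 - 3/x + 2/x^2 has a pole at x = 0.
It is a regular singular point because x P_1(x) = p(x) = 2x - 2 and x^2 P_2(x) = q(x) = 3x^2 - 3x + 2 are polynomials, hence analytic at x = 0.
p(0) = -2,  q(0) = 2.
Indicial equation: r(r-1) + p(0) r + q(0) = 0, i.e. r^2 + (p(0) - 1) r + q(0) = 0, i.e. r^2 - 3 r + 2 = 0.
Discriminant: (-3)^2 - 4(2) = 1, so r = (3 ± 1)/2.
Solving: r_1 = 2, r_2 = 1.

indicial: r^2 - 3 r + 2 = 0; roots r_1 = 2, r_2 = 1


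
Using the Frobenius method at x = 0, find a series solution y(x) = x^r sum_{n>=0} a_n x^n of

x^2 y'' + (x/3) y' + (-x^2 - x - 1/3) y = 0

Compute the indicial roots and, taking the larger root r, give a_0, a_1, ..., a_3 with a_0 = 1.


Write in Frobenius form y'' + (p(x)/x) y' + (q(x)/x^2) y = 0:
  p(x) = 1/3,  q(x) = -x^2 - x - 1/3.
Indicial equation: r(r-1) + (1/3) r + (-1/3) = 0 -> roots r_1 = 1, r_2 = -1/3.
Take r = r_1 = 1. Let y(x) = x^r sum_{n>=0} a_n x^n with a_0 = 1.
Substitute y = x^r sum a_n x^n and match x^{r+n}. The recurrence is
  D(n) a_n - 1 a_{n-1} - 1 a_{n-2} = 0,  where D(n) = (r+n)(r+n-1) + (1/3)(r+n) + (-1/3).
  a_n = [1 a_{n-1} + 1 a_{n-2}] / D(n).
Since the indicial polynomial factors as (r - r_1)(r - r_2), D(n) = (r_1 + n - r_1)(r_1 + n - r_2) = n(n + 4/3).
Evaluating step by step (a_0 = 1):
  n = 1: D(1) = 1(1 + 4/3) = 7/3; numerator = 1(1) = 1; a_1 = (1)/(7/3) = 3/7
  n = 2: D(2) = 2(2 + 4/3) = 20/3; numerator = 1(3/7) + 1(1) = 10/7; a_2 = (10/7)/(20/3) = 3/14
  n = 3: D(3) = 3(3 + 4/3) = 13; numerator = 1(3/14) + 1(3/7) = 9/14; a_3 = (9/14)/(13) = 9/182

r = 1; a_0 = 1; a_1 = 3/7; a_2 = 3/14; a_3 = 9/182


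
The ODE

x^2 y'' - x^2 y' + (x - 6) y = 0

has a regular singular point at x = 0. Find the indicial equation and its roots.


Divide by x^2 to reach normal form y'' + P_1(x) y' + P_2(x) y = 0 with P_1(x) = -1 and P_2(x) = 1/x - 6/x^2.
x = 0 is a singular point because the y-coefficient 1/x - 6/x^2 has a pole at x = 0.
It is a regular singular point because x P_1(x) = p(x) = -x and x^2 P_2(x) = q(x) = x - 6 are polynomials, hence analytic at x = 0.
p(0) = 0,  q(0) = -6.
Indicial equation: r(r-1) + p(0) r + q(0) = 0, i.e. r^2 + (p(0) - 1) r + q(0) = 0, i.e. r^2 - 1 r - 6 = 0.
Discriminant: (-1)^2 - 4(-6) = 25, so r = (1 ± 5)/2.
Solving: r_1 = 3, r_2 = -2.

indicial: r^2 - 1 r - 6 = 0; roots r_1 = 3, r_2 = -2


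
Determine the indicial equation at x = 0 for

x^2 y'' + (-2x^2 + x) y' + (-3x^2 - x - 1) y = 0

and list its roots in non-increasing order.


Divide by x^2 to reach normal form y'' + P_1(x) y' + P_2(x) y = 0 with P_1(x) = -2 + 1/x and P_2(x) = -3 - 1/x - 1/x^2.
x = 0 is a singular point because the y'-coefficient -2 + 1/x has a pole at x = 0 and the y-coefficient -3 - 1/x - 1/x^2 has a pole at x = 0.
It is a regular singular point because x P_1(x) = p(x) = 1 - 2x and x^2 P_2(x) = q(x) = -3x^2 - x - 1 are polynomials, hence analytic at x = 0.
p(0) = 1,  q(0) = -1.
Indicial equation: r(r-1) + p(0) r + q(0) = 0, i.e. r^2 + (p(0) - 1) r + q(0) = 0, i.e. r^2 - 1 = 0.
Discriminant: (0)^2 - 4(-1) = 4, so r = (0 ± 2)/2.
Solving: r_1 = 1, r_2 = -1.

indicial: r^2 - 1 = 0; roots r_1 = 1, r_2 = -1


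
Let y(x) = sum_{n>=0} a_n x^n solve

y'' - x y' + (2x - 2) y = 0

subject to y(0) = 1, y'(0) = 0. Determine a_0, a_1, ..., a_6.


Ansatz: y(x) = sum_{n>=0} a_n x^n, so y'(x) = sum_{n>=1} n a_n x^(n-1) and y''(x) = sum_{n>=2} n(n-1) a_n x^(n-2).
Substitute into P(x) y'' + Q(x) y' + R(x) y = 0 with P(x) = 1, Q(x) = -x, R(x) = 2x - 2, and match powers of x.
Initial conditions: a_0 = 1, a_1 = 0.
Setting the coefficient of each power of x to zero and solving order by order (substituting the coefficients already found):
  x^0: 2 a_2 - 2 a_0 = 0  ->  2 a_2 = 2 a_0 = 2  ->  a_2 = 1
  x^1: 6 a_3 - 3 a_1 + 2 a_0 = 0  ->  6 a_3 = 3 a_1 - 2 a_0 = -2  ->  a_3 = -1/3
  x^2: 12 a_4 - 4 a_2 + 2 a_1 = 0  ->  12 a_4 = 4 a_2 - 2 a_1 = 4  ->  a_4 = 1/3
  x^3: 20 a_5 - 5 a_3 + 2 a_2 = 0  ->  20 a_5 = 5 a_3 - 2 a_2 = -11/3  ->  a_5 = -11/60
  x^4: 30 a_6 - 6 a_4 + 2 a_3 = 0  ->  30 a_6 = 6 a_4 - 2 a_3 = 8/3  ->  a_6 = 4/45
Truncated series: y(x) = 1 + x^2 - (1/3) x^3 + (1/3) x^4 - (11/60) x^5 + (4/45) x^6 + O(x^7).

a_0 = 1; a_1 = 0; a_2 = 1; a_3 = -1/3; a_4 = 1/3; a_5 = -11/60; a_6 = 4/45


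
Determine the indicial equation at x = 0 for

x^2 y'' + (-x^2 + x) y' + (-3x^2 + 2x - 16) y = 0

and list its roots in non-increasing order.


Divide by x^2 to reach normal form y'' + P_1(x) y' + P_2(x) y = 0 with P_1(x) = -1 + 1/x and P_2(x) = -3 + 2/x - 16/x^2.
x = 0 is a singular point because the y'-coefficient -1 + 1/x has a pole at x = 0 and the y-coefficient -3 + 2/x - 16/x^2 has a pole at x = 0.
It is a regular singular point because x P_1(x) = p(x) = 1 - x and x^2 P_2(x) = q(x) = -3x^2 + 2x - 16 are polynomials, hence analytic at x = 0.
p(0) = 1,  q(0) = -16.
Indicial equation: r(r-1) + p(0) r + q(0) = 0, i.e. r^2 + (p(0) - 1) r + q(0) = 0, i.e. r^2 - 16 = 0.
Discriminant: (0)^2 - 4(-16) = 64, so r = (0 ± 8)/2.
Solving: r_1 = 4, r_2 = -4.

indicial: r^2 - 16 = 0; roots r_1 = 4, r_2 = -4


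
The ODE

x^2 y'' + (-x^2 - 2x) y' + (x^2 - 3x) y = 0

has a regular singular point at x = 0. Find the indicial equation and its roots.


Divide by x^2 to reach normal form y'' + P_1(x) y' + P_2(x) y = 0 with P_1(x) = -1 - 2/x and P_2(x) = 1 - 3/x.
x = 0 is a singular point because the y'-coefficient -1 - 2/x has a pole at x = 0 and the y-coefficient 1 - 3/x has a pole at x = 0.
It is a regular singular point because x P_1(x) = p(x) = -x - 2 and x^2 P_2(x) = q(x) = x^2 - 3x are polynomials, hence analytic at x = 0.
p(0) = -2,  q(0) = 0.
Indicial equation: r(r-1) + p(0) r + q(0) = 0, i.e. r^2 + (p(0) - 1) r + q(0) = 0, i.e. r^2 - 3 r = 0.
Discriminant: (-3)^2 - 4(0) = 9, so r = (3 ± 3)/2.
Solving: r_1 = 3, r_2 = 0.

indicial: r^2 - 3 r = 0; roots r_1 = 3, r_2 = 0


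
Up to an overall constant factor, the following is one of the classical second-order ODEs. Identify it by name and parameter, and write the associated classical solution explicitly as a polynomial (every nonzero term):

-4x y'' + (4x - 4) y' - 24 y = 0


All three coefficients share the factor -4; dividing through by -4 gives  x y'' + (1 - x) y' + 6 y = 0.
This matches the Laguerre equation x y'' + (1 - x) y' + n y = 0 with n = 6; the polynomial solution is L_6(x).
With y = sum_k a_k x^k, matching x^k gives (k+1)k a_{k+1} + (k+1) a_{k+1} - k a_k + n a_k = 0, i.e. (k+1)^2 a_{k+1} = (k - n) a_k = (k - 6) a_k. The right side vanishes at k = 6, so the series terminates at degree 6.
Standard normalization L_n(0) = 1 gives a_0 = 1. Work upward with a_{k+1} = (k - 6) a_k / (k+1)^2:
  a_1 = (0 - 6)(1) / 1^2 = -6/1 = -6
  a_2 = (1 - 6)(-6) / 2^2 = 30/4 = 15/2
  a_3 = (2 - 6)(15/2) / 3^2 = -30/9 = -10/3
  a_4 = (3 - 6)(-10/3) / 4^2 = 10/16 = 5/8
  a_5 = (4 - 6)(5/8) / 5^2 = (-5/4)/25 = -1/20
  a_6 = (5 - 6)(-1/20) / 6^2 = (1/20)/36 = 1/720
Hence L_6(x) = x^6/720 - x^5/20 + 5 x^4/8 - 10 x^3/3 + 15 x^2/2 - 6 x + 1.

L_6(x); series = x^6/720 - x^5/20 + 5 x^4/8 - 10 x^3/3 + 15 x^2/2 - 6 x + 1


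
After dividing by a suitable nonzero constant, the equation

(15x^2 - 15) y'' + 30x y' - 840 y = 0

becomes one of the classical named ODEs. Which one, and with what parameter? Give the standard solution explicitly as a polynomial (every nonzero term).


All three coefficients share the factor -15; dividing through by -15 gives  (1 - x^2) y'' - 2x y' + 56 y = 0.
This matches the Legendre equation (1 - x^2) y'' - 2x y' + n(n+1) y = 0 (note the -2x y' term) with n(n+1) = 56, so n = 7; the polynomial solution is P_7(x).
With y = sum_k a_k x^k, matching x^k gives (k+2)(k+1) a_{k+2} = [k(k+1) - n(n+1)] a_k = (k - 7)(k + 8) a_k. The right side vanishes at k = 7, so the series with the parity of 7 terminates at degree 7.
Standard normalization (P_n(1) = 1): leading coefficient (2n)!/(2^n (n!)^2) = 87178291200/(128*25401600) = 429/16, so a_7 = 429/16. Work downward with a_k = (k+1)(k+2) a_{k+2} / ((k - 7)(k + 8)):
  a_5 = (6)(7)(429/16) / ((5 - 7)(5 + 8)) = (9009/8)/(-26) = -693/16
  a_3 = (4)(5)(-693/16) / ((3 - 7)(3 + 8)) = (-3465/4)/(-44) = 315/16
  a_1 = (2)(3)(315/16) / ((1 - 7)(1 + 8)) = (945/8)/(-54) = -35/16
Hence P_7(x) = 429 x^7/16 - 693 x^5/16 + 315 x^3/16 - 35 x/16.

P_7(x); series = 429 x^7/16 - 693 x^5/16 + 315 x^3/16 - 35 x/16


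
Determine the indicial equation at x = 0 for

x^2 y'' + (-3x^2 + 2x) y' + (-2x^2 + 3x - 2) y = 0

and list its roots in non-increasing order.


Divide by x^2 to reach normal form y'' + P_1(x) y' + P_2(x) y = 0 with P_1(x) = -3 + 2/x and P_2(x) = -2 + 3/x - 2/x^2.
x = 0 is a singular point because the y'-coefficient -3 + 2/x has a pole at x = 0 and the y-coefficient -2 + 3/x - 2/x^2 has a pole at x = 0.
It is a regular singular point because x P_1(x) = p(x) = 2 - 3x and x^2 P_2(x) = q(x) = -2x^2 + 3x - 2 are polynomials, hence analytic at x = 0.
p(0) = 2,  q(0) = -2.
Indicial equation: r(r-1) + p(0) r + q(0) = 0, i.e. r^2 + (p(0) - 1) r + q(0) = 0, i.e. r^2 + 1 r - 2 = 0.
Discriminant: (1)^2 - 4(-2) = 9, so r = (-1 ± 3)/2.
Solving: r_1 = 1, r_2 = -2.

indicial: r^2 + 1 r - 2 = 0; roots r_1 = 1, r_2 = -2


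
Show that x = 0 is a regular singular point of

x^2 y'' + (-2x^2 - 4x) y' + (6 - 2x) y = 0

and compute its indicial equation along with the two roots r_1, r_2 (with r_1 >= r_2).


Divide by x^2 to reach normal form y'' + P_1(x) y' + P_2(x) y = 0 with P_1(x) = -2 - 4/x and P_2(x) = -2/x + 6/x^2.
x = 0 is a singular point because the y'-coefficient -2 - 4/x has a pole at x = 0 and the y-coefficient -2/x + 6/x^2 has a pole at x = 0.
It is a regular singular point because x P_1(x) = p(x) = -2x - 4 and x^2 P_2(x) = q(x) = 6 - 2x are polynomials, hence analytic at x = 0.
p(0) = -4,  q(0) = 6.
Indicial equation: r(r-1) + p(0) r + q(0) = 0, i.e. r^2 + (p(0) - 1) r + q(0) = 0, i.e. r^2 - 5 r + 6 = 0.
Discriminant: (-5)^2 - 4(6) = 1, so r = (5 ± 1)/2.
Solving: r_1 = 3, r_2 = 2.

indicial: r^2 - 5 r + 6 = 0; roots r_1 = 3, r_2 = 2


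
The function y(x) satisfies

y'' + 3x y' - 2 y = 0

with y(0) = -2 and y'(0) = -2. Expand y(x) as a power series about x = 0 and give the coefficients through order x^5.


Ansatz: y(x) = sum_{n>=0} a_n x^n, so y'(x) = sum_{n>=1} n a_n x^(n-1) and y''(x) = sum_{n>=2} n(n-1) a_n x^(n-2).
Substitute into P(x) y'' + Q(x) y' + R(x) y = 0 with P(x) = 1, Q(x) = 3x, R(x) = -2, and match powers of x.
Initial conditions: a_0 = -2, a_1 = -2.
Setting the coefficient of each power of x to zero and solving order by order (substituting the coefficients already found):
  x^0: 2 a_2 - 2 a_0 = 0  ->  2 a_2 = 2 a_0 = -4  ->  a_2 = -2
  x^1: 6 a_3 + a_1 = 0  ->  6 a_3 = -a_1 = 2  ->  a_3 = 1/3
  x^2: 12 a_4 + 4 a_2 = 0  ->  12 a_4 = -4 a_2 = 8  ->  a_4 = 2/3
  x^3: 20 a_5 + 7 a_3 = 0  ->  20 a_5 = -7 a_3 = -7/3  ->  a_5 = -7/60
Truncated series: y(x) = -2 - 2 x - 2 x^2 + (1/3) x^3 + (2/3) x^4 - (7/60) x^5 + O(x^6).

a_0 = -2; a_1 = -2; a_2 = -2; a_3 = 1/3; a_4 = 2/3; a_5 = -7/60


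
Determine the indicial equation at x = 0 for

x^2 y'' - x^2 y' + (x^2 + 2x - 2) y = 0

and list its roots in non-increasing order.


Divide by x^2 to reach normal form y'' + P_1(x) y' + P_2(x) y = 0 with P_1(x) = -1 and P_2(x) = 1 + 2/x - 2/x^2.
x = 0 is a singular point because the y-coefficient 1 + 2/x - 2/x^2 has a pole at x = 0.
It is a regular singular point because x P_1(x) = p(x) = -x and x^2 P_2(x) = q(x) = x^2 + 2x - 2 are polynomials, hence analytic at x = 0.
p(0) = 0,  q(0) = -2.
Indicial equation: r(r-1) + p(0) r + q(0) = 0, i.e. r^2 + (p(0) - 1) r + q(0) = 0, i.e. r^2 - 1 r - 2 = 0.
Discriminant: (-1)^2 - 4(-2) = 9, so r = (1 ± 3)/2.
Solving: r_1 = 2, r_2 = -1.

indicial: r^2 - 1 r - 2 = 0; roots r_1 = 2, r_2 = -1


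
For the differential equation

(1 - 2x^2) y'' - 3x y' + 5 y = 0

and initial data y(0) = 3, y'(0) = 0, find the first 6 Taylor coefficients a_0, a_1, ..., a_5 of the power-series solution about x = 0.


Ansatz: y(x) = sum_{n>=0} a_n x^n, so y'(x) = sum_{n>=1} n a_n x^(n-1) and y''(x) = sum_{n>=2} n(n-1) a_n x^(n-2).
Substitute into P(x) y'' + Q(x) y' + R(x) y = 0 with P(x) = 1 - 2x^2, Q(x) = -3x, R(x) = 5, and match powers of x.
Initial conditions: a_0 = 3, a_1 = 0.
Setting the coefficient of each power of x to zero and solving order by order (substituting the coefficients already found):
  x^0: 2 a_2 + 5 a_0 = 0  ->  2 a_2 = -5 a_0 = -15  ->  a_2 = -15/2
  x^1: 6 a_3 + 2 a_1 = 0  ->  6 a_3 = -2 a_1 = 0  ->  a_3 = 0
  x^2: 12 a_4 - 5 a_2 = 0  ->  12 a_4 = 5 a_2 = -75/2  ->  a_4 = -25/8
  x^3: 20 a_5 - 16 a_3 = 0  ->  20 a_5 = 16 a_3 = 0  ->  a_5 = 0
Truncated series: y(x) = 3 - (15/2) x^2 - (25/8) x^4 + O(x^6).

a_0 = 3; a_1 = 0; a_2 = -15/2; a_3 = 0; a_4 = -25/8; a_5 = 0


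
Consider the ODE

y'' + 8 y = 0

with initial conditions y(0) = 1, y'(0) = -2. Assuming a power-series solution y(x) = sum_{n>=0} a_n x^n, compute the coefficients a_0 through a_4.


Ansatz: y(x) = sum_{n>=0} a_n x^n, so y'(x) = sum_{n>=1} n a_n x^(n-1) and y''(x) = sum_{n>=2} n(n-1) a_n x^(n-2).
Substitute into P(x) y'' + Q(x) y' + R(x) y = 0 with P(x) = 1, Q(x) = 0, R(x) = 8, and match powers of x.
Initial conditions: a_0 = 1, a_1 = -2.
Setting the coefficient of each power of x to zero and solving order by order (substituting the coefficients already found):
  x^0: 2 a_2 + 8 a_0 = 0  ->  2 a_2 = -8 a_0 = -8  ->  a_2 = -4
  x^1: 6 a_3 + 8 a_1 = 0  ->  6 a_3 = -8 a_1 = 16  ->  a_3 = 8/3
  x^2: 12 a_4 + 8 a_2 = 0  ->  12 a_4 = -8 a_2 = 32  ->  a_4 = 8/3
Truncated series: y(x) = 1 - 2 x - 4 x^2 + (8/3) x^3 + (8/3) x^4 + O(x^5).

a_0 = 1; a_1 = -2; a_2 = -4; a_3 = 8/3; a_4 = 8/3


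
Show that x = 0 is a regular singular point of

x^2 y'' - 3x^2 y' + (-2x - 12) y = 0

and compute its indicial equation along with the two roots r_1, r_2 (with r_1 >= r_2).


Divide by x^2 to reach normal form y'' + P_1(x) y' + P_2(x) y = 0 with P_1(x) = -3 and P_2(x) = -2/x - 12/x^2.
x = 0 is a singular point because the y-coefficient -2/x - 12/x^2 has a pole at x = 0.
It is a regular singular point because x P_1(x) = p(x) = -3x and x^2 P_2(x) = q(x) = -2x - 12 are polynomials, hence analytic at x = 0.
p(0) = 0,  q(0) = -12.
Indicial equation: r(r-1) + p(0) r + q(0) = 0, i.e. r^2 + (p(0) - 1) r + q(0) = 0, i.e. r^2 - 1 r - 12 = 0.
Discriminant: (-1)^2 - 4(-12) = 49, so r = (1 ± 7)/2.
Solving: r_1 = 4, r_2 = -3.

indicial: r^2 - 1 r - 12 = 0; roots r_1 = 4, r_2 = -3


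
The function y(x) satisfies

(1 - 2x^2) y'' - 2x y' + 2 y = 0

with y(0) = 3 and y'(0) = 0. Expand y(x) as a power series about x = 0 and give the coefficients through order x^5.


Ansatz: y(x) = sum_{n>=0} a_n x^n, so y'(x) = sum_{n>=1} n a_n x^(n-1) and y''(x) = sum_{n>=2} n(n-1) a_n x^(n-2).
Substitute into P(x) y'' + Q(x) y' + R(x) y = 0 with P(x) = 1 - 2x^2, Q(x) = -2x, R(x) = 2, and match powers of x.
Initial conditions: a_0 = 3, a_1 = 0.
Setting the coefficient of each power of x to zero and solving order by order (substituting the coefficients already found):
  x^0: 2 a_2 + 2 a_0 = 0  ->  2 a_2 = -2 a_0 = -6  ->  a_2 = -3
  x^1: 6 a_3 = 0  ->  a_3 = 0
  x^2: 12 a_4 - 6 a_2 = 0  ->  12 a_4 = 6 a_2 = -18  ->  a_4 = -3/2
  x^3: 20 a_5 - 16 a_3 = 0  ->  20 a_5 = 16 a_3 = 0  ->  a_5 = 0
Truncated series: y(x) = 3 - 3 x^2 - (3/2) x^4 + O(x^6).

a_0 = 3; a_1 = 0; a_2 = -3; a_3 = 0; a_4 = -3/2; a_5 = 0


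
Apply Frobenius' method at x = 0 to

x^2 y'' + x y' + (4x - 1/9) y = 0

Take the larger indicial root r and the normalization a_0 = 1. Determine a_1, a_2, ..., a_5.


Write in Frobenius form y'' + (p(x)/x) y' + (q(x)/x^2) y = 0:
  p(x) = 1,  q(x) = 4x - 1/9.
Indicial equation: r(r-1) + (1) r + (-1/9) = 0 -> roots r_1 = 1/3, r_2 = -1/3.
Take r = r_1 = 1/3. Let y(x) = x^r sum_{n>=0} a_n x^n with a_0 = 1.
Substitute y = x^r sum a_n x^n and match x^{r+n}. The recurrence is
  D(n) a_n + 4 a_{n-1} = 0,  where D(n) = (r+n)(r+n-1) + (1)(r+n) + (-1/9).
  a_n = -4 / D(n) * a_{n-1}.
Since the indicial polynomial factors as (r - r_1)(r - r_2), D(n) = (r_1 + n - r_1)(r_1 + n - r_2) = n(n + 2/3).
Evaluating step by step (a_0 = 1):
  n = 1: D(1) = 1(1 + 2/3) = 5/3; numerator = -4(1) = -4; a_1 = (-4)/(5/3) = -12/5
  n = 2: D(2) = 2(2 + 2/3) = 16/3; numerator = -4(-12/5) = 48/5; a_2 = (48/5)/(16/3) = 9/5
  n = 3: D(3) = 3(3 + 2/3) = 11; numerator = -4(9/5) = -36/5; a_3 = (-36/5)/(11) = -36/55
  n = 4: D(4) = 4(4 + 2/3) = 56/3; numerator = -4(-36/55) = 144/55; a_4 = (144/55)/(56/3) = 54/385
  n = 5: D(5) = 5(5 + 2/3) = 85/3; numerator = -4(54/385) = -216/385; a_5 = (-216/385)/(85/3) = -648/32725

r = 1/3; a_0 = 1; a_1 = -12/5; a_2 = 9/5; a_3 = -36/55; a_4 = 54/385; a_5 = -648/32725


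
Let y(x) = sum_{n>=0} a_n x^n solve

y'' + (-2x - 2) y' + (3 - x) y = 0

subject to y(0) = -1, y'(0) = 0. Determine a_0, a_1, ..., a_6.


Ansatz: y(x) = sum_{n>=0} a_n x^n, so y'(x) = sum_{n>=1} n a_n x^(n-1) and y''(x) = sum_{n>=2} n(n-1) a_n x^(n-2).
Substitute into P(x) y'' + Q(x) y' + R(x) y = 0 with P(x) = 1, Q(x) = -2x - 2, R(x) = 3 - x, and match powers of x.
Initial conditions: a_0 = -1, a_1 = 0.
Setting the coefficient of each power of x to zero and solving order by order (substituting the coefficients already found):
  x^0: 2 a_2 - 2 a_1 + 3 a_0 = 0  ->  2 a_2 = 2 a_1 - 3 a_0 = 3  ->  a_2 = 3/2
  x^1: 6 a_3 - 4 a_2 + a_1 - a_0 = 0  ->  6 a_3 = 4 a_2 - a_1 + a_0 = 5  ->  a_3 = 5/6
  x^2: 12 a_4 - 6 a_3 - a_2 - a_1 = 0  ->  12 a_4 = 6 a_3 + a_2 + a_1 = 13/2  ->  a_4 = 13/24
  x^3: 20 a_5 - 8 a_4 - 3 a_3 - a_2 = 0  ->  20 a_5 = 8 a_4 + 3 a_3 + a_2 = 25/3  ->  a_5 = 5/12
  x^4: 30 a_6 - 10 a_5 - 5 a_4 - a_3 = 0  ->  30 a_6 = 10 a_5 + 5 a_4 + a_3 = 185/24  ->  a_6 = 37/144
Truncated series: y(x) = -1 + (3/2) x^2 + (5/6) x^3 + (13/24) x^4 + (5/12) x^5 + (37/144) x^6 + O(x^7).

a_0 = -1; a_1 = 0; a_2 = 3/2; a_3 = 5/6; a_4 = 13/24; a_5 = 5/12; a_6 = 37/144


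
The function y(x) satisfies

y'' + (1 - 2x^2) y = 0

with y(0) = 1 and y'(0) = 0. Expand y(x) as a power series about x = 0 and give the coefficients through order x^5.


Ansatz: y(x) = sum_{n>=0} a_n x^n, so y'(x) = sum_{n>=1} n a_n x^(n-1) and y''(x) = sum_{n>=2} n(n-1) a_n x^(n-2).
Substitute into P(x) y'' + Q(x) y' + R(x) y = 0 with P(x) = 1, Q(x) = 0, R(x) = 1 - 2x^2, and match powers of x.
Initial conditions: a_0 = 1, a_1 = 0.
Setting the coefficient of each power of x to zero and solving order by order (substituting the coefficients already found):
  x^0: 2 a_2 + a_0 = 0  ->  2 a_2 = -a_0 = -1  ->  a_2 = -1/2
  x^1: 6 a_3 + a_1 = 0  ->  6 a_3 = -a_1 = 0  ->  a_3 = 0
  x^2: 12 a_4 + a_2 - 2 a_0 = 0  ->  12 a_4 = -a_2 + 2 a_0 = 5/2  ->  a_4 = 5/24
  x^3: 20 a_5 + a_3 - 2 a_1 = 0  ->  20 a_5 = -a_3 + 2 a_1 = 0  ->  a_5 = 0
Truncated series: y(x) = 1 - (1/2) x^2 + (5/24) x^4 + O(x^6).

a_0 = 1; a_1 = 0; a_2 = -1/2; a_3 = 0; a_4 = 5/24; a_5 = 0


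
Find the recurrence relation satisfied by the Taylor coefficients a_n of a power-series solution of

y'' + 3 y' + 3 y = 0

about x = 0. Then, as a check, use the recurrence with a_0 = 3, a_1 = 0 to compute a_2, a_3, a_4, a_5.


Substitute y = sum_n a_n x^n.
y''(x) has coefficient (n+2)(n+1) a_{n+2} at x^n;
3 y'(x) has coefficient 3 (n+1) a_{n+1} at x^n;
3 y(x) has coefficient 3 a_n at x^n.
Matching x^n: (n+2)(n+1) a_{n+2} + 3 (n+1) a_{n+1} + 3 a_n = 0.
Thus a_{n+2} = [-3 (n+1) a_{n+1} - 3 a_n] / ((n+1)(n+2)).

Check with a_0 = 3, a_1 = 0 (apply the recurrence for n = 0, 1, 2, 3): a_0 = 3, a_1 = 0, a_2 = -9/2, a_3 = 9/2, a_4 = -9/4, a_5 = 27/40.

a_(n+2) = [-3 (n+1) a_(n+1) - 3 a_n] / ((n+1)(n+2)); check: a_0 = 3, a_1 = 0, a_2 = -9/2, a_3 = 9/2, a_4 = -9/4, a_5 = 27/40


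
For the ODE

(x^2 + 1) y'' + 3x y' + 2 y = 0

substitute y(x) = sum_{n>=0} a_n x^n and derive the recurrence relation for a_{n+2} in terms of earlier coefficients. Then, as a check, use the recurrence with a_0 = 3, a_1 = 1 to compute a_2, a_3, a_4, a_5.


Substitute y = sum_n a_n x^n.
(1 + 1 x^2) y'' contributes (n+2)(n+1) a_{n+2} + n(n-1) a_n at x^n.
3 x y'(x) contributes 3 n a_n at x^n.
2 y(x) contributes 2 a_n at x^n.
Matching x^n: (n+2)(n+1) a_{n+2} + (n(n-1) + 3 n + 2) a_n = 0.
Thus a_{n+2} = (-n(n-1) - 3 n - 2) / ((n+1)(n+2)) * a_n.

Check with a_0 = 3, a_1 = 1 (apply the recurrence for n = 0, 1, 2, 3): a_0 = 3, a_1 = 1, a_2 = -3, a_3 = -5/6, a_4 = 5/2, a_5 = 17/24.

a_(n+2) = (-n(n-1) - 3 n - 2) / ((n+1)(n+2)) * a_n; check: a_0 = 3, a_1 = 1, a_2 = -3, a_3 = -5/6, a_4 = 5/2, a_5 = 17/24


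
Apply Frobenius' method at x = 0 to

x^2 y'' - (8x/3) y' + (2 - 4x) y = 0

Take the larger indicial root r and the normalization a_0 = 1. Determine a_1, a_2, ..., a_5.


Write in Frobenius form y'' + (p(x)/x) y' + (q(x)/x^2) y = 0:
  p(x) = -8/3,  q(x) = 2 - 4x.
Indicial equation: r(r-1) + (-8/3) r + (2) = 0 -> roots r_1 = 3, r_2 = 2/3.
Take r = r_1 = 3. Let y(x) = x^r sum_{n>=0} a_n x^n with a_0 = 1.
Substitute y = x^r sum a_n x^n and match x^{r+n}. The recurrence is
  D(n) a_n - 4 a_{n-1} = 0,  where D(n) = (r+n)(r+n-1) + (-8/3)(r+n) + (2).
  a_n = 4 / D(n) * a_{n-1}.
Since the indicial polynomial factors as (r - r_1)(r - r_2), D(n) = (r_1 + n - r_1)(r_1 + n - r_2) = n(n + 7/3).
Evaluating step by step (a_0 = 1):
  n = 1: D(1) = 1(1 + 7/3) = 10/3; numerator = 4(1) = 4; a_1 = (4)/(10/3) = 6/5
  n = 2: D(2) = 2(2 + 7/3) = 26/3; numerator = 4(6/5) = 24/5; a_2 = (24/5)/(26/3) = 36/65
  n = 3: D(3) = 3(3 + 7/3) = 16; numerator = 4(36/65) = 144/65; a_3 = (144/65)/(16) = 9/65
  n = 4: D(4) = 4(4 + 7/3) = 76/3; numerator = 4(9/65) = 36/65; a_4 = (36/65)/(76/3) = 27/1235
  n = 5: D(5) = 5(5 + 7/3) = 110/3; numerator = 4(27/1235) = 108/1235; a_5 = (108/1235)/(110/3) = 162/67925

r = 3; a_0 = 1; a_1 = 6/5; a_2 = 36/65; a_3 = 9/65; a_4 = 27/1235; a_5 = 162/67925


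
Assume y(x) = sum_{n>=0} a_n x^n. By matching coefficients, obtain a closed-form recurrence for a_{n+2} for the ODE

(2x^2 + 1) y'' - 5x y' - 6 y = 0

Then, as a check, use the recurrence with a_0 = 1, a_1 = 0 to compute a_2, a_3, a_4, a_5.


Substitute y = sum_n a_n x^n.
(1 + 2 x^2) y'' contributes (n+2)(n+1) a_{n+2} + 2 n(n-1) a_n at x^n.
-5 x y'(x) contributes -5 n a_n at x^n.
-6 y(x) contributes -6 a_n at x^n.
Matching x^n: (n+2)(n+1) a_{n+2} + (2 n(n-1) - 5 n - 6) a_n = 0.
Thus a_{n+2} = (-2 n(n-1) + 5 n + 6) / ((n+1)(n+2)) * a_n.

Check with a_0 = 1, a_1 = 0 (apply the recurrence for n = 0, 1, 2, 3): a_0 = 1, a_1 = 0, a_2 = 3, a_3 = 0, a_4 = 3, a_5 = 0.

a_(n+2) = (-2 n(n-1) + 5 n + 6) / ((n+1)(n+2)) * a_n; check: a_0 = 1, a_1 = 0, a_2 = 3, a_3 = 0, a_4 = 3, a_5 = 0


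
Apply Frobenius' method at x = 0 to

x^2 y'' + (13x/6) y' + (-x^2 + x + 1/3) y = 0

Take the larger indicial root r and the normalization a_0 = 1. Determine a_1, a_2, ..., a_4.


Write in Frobenius form y'' + (p(x)/x) y' + (q(x)/x^2) y = 0:
  p(x) = 13/6,  q(x) = -x^2 + x + 1/3.
Indicial equation: r(r-1) + (13/6) r + (1/3) = 0 -> roots r_1 = -1/2, r_2 = -2/3.
Take r = r_1 = -1/2. Let y(x) = x^r sum_{n>=0} a_n x^n with a_0 = 1.
Substitute y = x^r sum a_n x^n and match x^{r+n}. The recurrence is
  D(n) a_n + 1 a_{n-1} - 1 a_{n-2} = 0,  where D(n) = (r+n)(r+n-1) + (13/6)(r+n) + (1/3).
  a_n = [-1 a_{n-1} + 1 a_{n-2}] / D(n).
Since the indicial polynomial factors as (r - r_1)(r - r_2), D(n) = (r_1 + n - r_1)(r_1 + n - r_2) = n(n + 1/6).
Evaluating step by step (a_0 = 1):
  n = 1: D(1) = 1(1 + 1/6) = 7/6; numerator = -1(1) = -1; a_1 = (-1)/(7/6) = -6/7
  n = 2: D(2) = 2(2 + 1/6) = 13/3; numerator = -1(-6/7) + 1(1) = 13/7; a_2 = (13/7)/(13/3) = 3/7
  n = 3: D(3) = 3(3 + 1/6) = 19/2; numerator = -1(3/7) + 1(-6/7) = -9/7; a_3 = (-9/7)/(19/2) = -18/133
  n = 4: D(4) = 4(4 + 1/6) = 50/3; numerator = -1(-18/133) + 1(3/7) = 75/133; a_4 = (75/133)/(50/3) = 9/266

r = -1/2; a_0 = 1; a_1 = -6/7; a_2 = 3/7; a_3 = -18/133; a_4 = 9/266


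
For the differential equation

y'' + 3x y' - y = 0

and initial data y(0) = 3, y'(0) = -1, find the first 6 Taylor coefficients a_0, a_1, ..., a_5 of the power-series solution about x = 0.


Ansatz: y(x) = sum_{n>=0} a_n x^n, so y'(x) = sum_{n>=1} n a_n x^(n-1) and y''(x) = sum_{n>=2} n(n-1) a_n x^(n-2).
Substitute into P(x) y'' + Q(x) y' + R(x) y = 0 with P(x) = 1, Q(x) = 3x, R(x) = -1, and match powers of x.
Initial conditions: a_0 = 3, a_1 = -1.
Setting the coefficient of each power of x to zero and solving order by order (substituting the coefficients already found):
  x^0: 2 a_2 - a_0 = 0  ->  2 a_2 = a_0 = 3  ->  a_2 = 3/2
  x^1: 6 a_3 + 2 a_1 = 0  ->  6 a_3 = -2 a_1 = 2  ->  a_3 = 1/3
  x^2: 12 a_4 + 5 a_2 = 0  ->  12 a_4 = -5 a_2 = -15/2  ->  a_4 = -5/8
  x^3: 20 a_5 + 8 a_3 = 0  ->  20 a_5 = -8 a_3 = -8/3  ->  a_5 = -2/15
Truncated series: y(x) = 3 - x + (3/2) x^2 + (1/3) x^3 - (5/8) x^4 - (2/15) x^5 + O(x^6).

a_0 = 3; a_1 = -1; a_2 = 3/2; a_3 = 1/3; a_4 = -5/8; a_5 = -2/15


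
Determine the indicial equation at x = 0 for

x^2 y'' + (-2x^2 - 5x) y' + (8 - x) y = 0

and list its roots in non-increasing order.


Divide by x^2 to reach normal form y'' + P_1(x) y' + P_2(x) y = 0 with P_1(x) = -2 - 5/x and P_2(x) = -1/x + 8/x^2.
x = 0 is a singular point because the y'-coefficient -2 - 5/x has a pole at x = 0 and the y-coefficient -1/x + 8/x^2 has a pole at x = 0.
It is a regular singular point because x P_1(x) = p(x) = -2x - 5 and x^2 P_2(x) = q(x) = 8 - x are polynomials, hence analytic at x = 0.
p(0) = -5,  q(0) = 8.
Indicial equation: r(r-1) + p(0) r + q(0) = 0, i.e. r^2 + (p(0) - 1) r + q(0) = 0, i.e. r^2 - 6 r + 8 = 0.
Discriminant: (-6)^2 - 4(8) = 4, so r = (6 ± 2)/2.
Solving: r_1 = 4, r_2 = 2.

indicial: r^2 - 6 r + 8 = 0; roots r_1 = 4, r_2 = 2


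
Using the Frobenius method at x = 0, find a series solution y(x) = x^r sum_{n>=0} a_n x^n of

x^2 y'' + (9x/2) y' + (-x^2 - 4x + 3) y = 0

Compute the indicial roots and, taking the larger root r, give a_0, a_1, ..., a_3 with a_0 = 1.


Write in Frobenius form y'' + (p(x)/x) y' + (q(x)/x^2) y = 0:
  p(x) = 9/2,  q(x) = -x^2 - 4x + 3.
Indicial equation: r(r-1) + (9/2) r + (3) = 0 -> roots r_1 = -3/2, r_2 = -2.
Take r = r_1 = -3/2. Let y(x) = x^r sum_{n>=0} a_n x^n with a_0 = 1.
Substitute y = x^r sum a_n x^n and match x^{r+n}. The recurrence is
  D(n) a_n - 4 a_{n-1} - 1 a_{n-2} = 0,  where D(n) = (r+n)(r+n-1) + (9/2)(r+n) + (3).
  a_n = [4 a_{n-1} + 1 a_{n-2}] / D(n).
Since the indicial polynomial factors as (r - r_1)(r - r_2), D(n) = (r_1 + n - r_1)(r_1 + n - r_2) = n(n + 1/2).
Evaluating step by step (a_0 = 1):
  n = 1: D(1) = 1(1 + 1/2) = 3/2; numerator = 4(1) = 4; a_1 = (4)/(3/2) = 8/3
  n = 2: D(2) = 2(2 + 1/2) = 5; numerator = 4(8/3) + 1(1) = 35/3; a_2 = (35/3)/(5) = 7/3
  n = 3: D(3) = 3(3 + 1/2) = 21/2; numerator = 4(7/3) + 1(8/3) = 12; a_3 = (12)/(21/2) = 8/7

r = -3/2; a_0 = 1; a_1 = 8/3; a_2 = 7/3; a_3 = 8/7


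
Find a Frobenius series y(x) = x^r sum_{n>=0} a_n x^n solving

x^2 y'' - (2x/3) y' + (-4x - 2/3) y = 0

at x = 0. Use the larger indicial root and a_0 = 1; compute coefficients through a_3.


Write in Frobenius form y'' + (p(x)/x) y' + (q(x)/x^2) y = 0:
  p(x) = -2/3,  q(x) = -4x - 2/3.
Indicial equation: r(r-1) + (-2/3) r + (-2/3) = 0 -> roots r_1 = 2, r_2 = -1/3.
Take r = r_1 = 2. Let y(x) = x^r sum_{n>=0} a_n x^n with a_0 = 1.
Substitute y = x^r sum a_n x^n and match x^{r+n}. The recurrence is
  D(n) a_n - 4 a_{n-1} = 0,  where D(n) = (r+n)(r+n-1) + (-2/3)(r+n) + (-2/3).
  a_n = 4 / D(n) * a_{n-1}.
Since the indicial polynomial factors as (r - r_1)(r - r_2), D(n) = (r_1 + n - r_1)(r_1 + n - r_2) = n(n + 7/3).
Evaluating step by step (a_0 = 1):
  n = 1: D(1) = 1(1 + 7/3) = 10/3; numerator = 4(1) = 4; a_1 = (4)/(10/3) = 6/5
  n = 2: D(2) = 2(2 + 7/3) = 26/3; numerator = 4(6/5) = 24/5; a_2 = (24/5)/(26/3) = 36/65
  n = 3: D(3) = 3(3 + 7/3) = 16; numerator = 4(36/65) = 144/65; a_3 = (144/65)/(16) = 9/65

r = 2; a_0 = 1; a_1 = 6/5; a_2 = 36/65; a_3 = 9/65


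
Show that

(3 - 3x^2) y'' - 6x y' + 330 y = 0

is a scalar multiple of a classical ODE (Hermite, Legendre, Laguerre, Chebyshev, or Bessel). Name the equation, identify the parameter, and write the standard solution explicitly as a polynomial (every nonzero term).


All three coefficients share the factor 3; dividing through by 3 gives  (1 - x^2) y'' - 2x y' + 110 y = 0.
This matches the Legendre equation (1 - x^2) y'' - 2x y' + n(n+1) y = 0 (note the -2x y' term) with n(n+1) = 110, so n = 10; the polynomial solution is P_10(x).
With y = sum_k a_k x^k, matching x^k gives (k+2)(k+1) a_{k+2} = [k(k+1) - n(n+1)] a_k = (k - 10)(k + 11) a_k. The right side vanishes at k = 10, so the series with the parity of 10 terminates at degree 10.
Standard normalization (P_n(1) = 1): leading coefficient (2n)!/(2^n (n!)^2) = 2432902008176640000/(1024*13168189440000) = 46189/256, so a_10 = 46189/256. Work downward with a_k = (k+1)(k+2) a_{k+2} / ((k - 10)(k + 11)):
  a_8 = (9)(10)(46189/256) / ((8 - 10)(8 + 11)) = (2078505/128)/(-38) = -109395/256
  a_6 = (7)(8)(-109395/256) / ((6 - 10)(6 + 11)) = (-765765/32)/(-68) = 45045/128
  a_4 = (5)(6)(45045/128) / ((4 - 10)(4 + 11)) = (675675/64)/(-90) = -15015/128
  a_2 = (3)(4)(-15015/128) / ((2 - 10)(2 + 11)) = (-45045/32)/(-104) = 3465/256
  a_0 = (1)(2)(3465/256) / ((0 - 10)(0 + 11)) = (3465/128)/(-110) = -63/256
Hence P_10(x) = 46189 x^10/256 - 109395 x^8/256 + 45045 x^6/128 - 15015 x^4/128 + 3465 x^2/256 - 63/256.

P_10(x); series = 46189 x^10/256 - 109395 x^8/256 + 45045 x^6/128 - 15015 x^4/128 + 3465 x^2/256 - 63/256


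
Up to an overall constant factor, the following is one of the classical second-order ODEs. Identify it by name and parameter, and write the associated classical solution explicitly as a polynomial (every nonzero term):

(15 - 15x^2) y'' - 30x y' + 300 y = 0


All three coefficients share the factor 15; dividing through by 15 gives  (1 - x^2) y'' - 2x y' + 20 y = 0.
This matches the Legendre equation (1 - x^2) y'' - 2x y' + n(n+1) y = 0 (note the -2x y' term) with n(n+1) = 20, so n = 4; the polynomial solution is P_4(x).
With y = sum_k a_k x^k, matching x^k gives (k+2)(k+1) a_{k+2} = [k(k+1) - n(n+1)] a_k = (k - 4)(k + 5) a_k. The right side vanishes at k = 4, so the series with the parity of 4 terminates at degree 4.
Standard normalization (P_n(1) = 1): leading coefficient (2n)!/(2^n (n!)^2) = 40320/(16*576) = 35/8, so a_4 = 35/8. Work downward with a_k = (k+1)(k+2) a_{k+2} / ((k - 4)(k + 5)):
  a_2 = (3)(4)(35/8) / ((2 - 4)(2 + 5)) = (105/2)/(-14) = -15/4
  a_0 = (1)(2)(-15/4) / ((0 - 4)(0 + 5)) = (-15/2)/(-20) = 3/8
Hence P_4(x) = 35 x^4/8 - 15 x^2/4 + 3/8.

P_4(x); series = 35 x^4/8 - 15 x^2/4 + 3/8


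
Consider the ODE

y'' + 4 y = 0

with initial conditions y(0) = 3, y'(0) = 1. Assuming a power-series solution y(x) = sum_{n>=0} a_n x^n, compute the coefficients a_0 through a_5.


Ansatz: y(x) = sum_{n>=0} a_n x^n, so y'(x) = sum_{n>=1} n a_n x^(n-1) and y''(x) = sum_{n>=2} n(n-1) a_n x^(n-2).
Substitute into P(x) y'' + Q(x) y' + R(x) y = 0 with P(x) = 1, Q(x) = 0, R(x) = 4, and match powers of x.
Initial conditions: a_0 = 3, a_1 = 1.
Setting the coefficient of each power of x to zero and solving order by order (substituting the coefficients already found):
  x^0: 2 a_2 + 4 a_0 = 0  ->  2 a_2 = -4 a_0 = -12  ->  a_2 = -6
  x^1: 6 a_3 + 4 a_1 = 0  ->  6 a_3 = -4 a_1 = -4  ->  a_3 = -2/3
  x^2: 12 a_4 + 4 a_2 = 0  ->  12 a_4 = -4 a_2 = 24  ->  a_4 = 2
  x^3: 20 a_5 + 4 a_3 = 0  ->  20 a_5 = -4 a_3 = 8/3  ->  a_5 = 2/15
Truncated series: y(x) = 3 + x - 6 x^2 - (2/3) x^3 + 2 x^4 + (2/15) x^5 + O(x^6).

a_0 = 3; a_1 = 1; a_2 = -6; a_3 = -2/3; a_4 = 2; a_5 = 2/15


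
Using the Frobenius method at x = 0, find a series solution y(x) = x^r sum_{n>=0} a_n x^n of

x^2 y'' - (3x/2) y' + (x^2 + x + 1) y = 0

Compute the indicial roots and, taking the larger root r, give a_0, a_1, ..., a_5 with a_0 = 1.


Write in Frobenius form y'' + (p(x)/x) y' + (q(x)/x^2) y = 0:
  p(x) = -3/2,  q(x) = x^2 + x + 1.
Indicial equation: r(r-1) + (-3/2) r + (1) = 0 -> roots r_1 = 2, r_2 = 1/2.
Take r = r_1 = 2. Let y(x) = x^r sum_{n>=0} a_n x^n with a_0 = 1.
Substitute y = x^r sum a_n x^n and match x^{r+n}. The recurrence is
  D(n) a_n + 1 a_{n-1} + 1 a_{n-2} = 0,  where D(n) = (r+n)(r+n-1) + (-3/2)(r+n) + (1).
  a_n = [-1 a_{n-1} - 1 a_{n-2}] / D(n).
Since the indicial polynomial factors as (r - r_1)(r - r_2), D(n) = (r_1 + n - r_1)(r_1 + n - r_2) = n(n + 3/2).
Evaluating step by step (a_0 = 1):
  n = 1: D(1) = 1(1 + 3/2) = 5/2; numerator = -1(1) = -1; a_1 = (-1)/(5/2) = -2/5
  n = 2: D(2) = 2(2 + 3/2) = 7; numerator = -1(-2/5) - 1(1) = -3/5; a_2 = (-3/5)/(7) = -3/35
  n = 3: D(3) = 3(3 + 3/2) = 27/2; numerator = -1(-3/35) - 1(-2/5) = 17/35; a_3 = (17/35)/(27/2) = 34/945
  n = 4: D(4) = 4(4 + 3/2) = 22; numerator = -1(34/945) - 1(-3/35) = 47/945; a_4 = (47/945)/(22) = 47/20790
  n = 5: D(5) = 5(5 + 3/2) = 65/2; numerator = -1(47/20790) - 1(34/945) = -53/1386; a_5 = (-53/1386)/(65/2) = -53/45045

r = 2; a_0 = 1; a_1 = -2/5; a_2 = -3/35; a_3 = 34/945; a_4 = 47/20790; a_5 = -53/45045
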